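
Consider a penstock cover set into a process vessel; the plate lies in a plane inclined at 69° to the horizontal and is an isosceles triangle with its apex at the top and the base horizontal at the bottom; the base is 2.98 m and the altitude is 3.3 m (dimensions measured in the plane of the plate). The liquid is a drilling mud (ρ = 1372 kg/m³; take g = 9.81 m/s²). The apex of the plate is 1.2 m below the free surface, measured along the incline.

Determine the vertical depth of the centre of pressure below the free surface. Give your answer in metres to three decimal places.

γ = ρg = 1372 × 9.81 / 1000 = 13.45932 kN/m³.
Let θ = 69° be the plate's angle to the horizontal; measure y along the incline from where the plane meets the free surface. Vertical depth h = y·sinθ with sinθ = 0.933580.
With the apex up, the centroid sits 2h/3 = 2 × 3.3/3 = 2.2 m below the apex, so y_c = 1.2 + 2.2 = 3.4 m and h_c = 3.4 × 0.933580 = 3.17417 m.
A = ½ × 2.98 × 3.3 = 4.917 m².
Resultant F = γ·h_c·A = 13.45932 × 3.17417 × 4.917 = 210.065 kN.
I_c = b·h³/36 = 2.98 × 3.3³/36 = 2.97478 m⁴.
Centre of pressure: y_p = y_c + I_c/(y_c·A) = 3.4 + 2.97478/(3.4 × 4.917) = 3.4 + 0.177941 = 3.57794 m along the plane.
Vertically, h_p = y_p·sinθ = 3.57794 × 0.933580 = 3.34029 m.

h_p = 3.340 m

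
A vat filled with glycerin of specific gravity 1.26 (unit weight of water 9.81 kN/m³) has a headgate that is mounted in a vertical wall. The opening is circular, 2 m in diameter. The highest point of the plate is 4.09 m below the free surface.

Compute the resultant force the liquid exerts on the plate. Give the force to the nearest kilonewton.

F ≈ 198 kN

γ = 1.26 × 9.81 = 12.3606 kN/m³.
The centroid is at the centre, 1 m below the top of the plate, so the centroid depth is h_c = 4.09 + 1 = 5.09 m.
A = π(1)² = 3.14159 m².
Resultant F = γ·h_c·A = 12.3606 × 5.09 × 3.14159 = 197.655 kN.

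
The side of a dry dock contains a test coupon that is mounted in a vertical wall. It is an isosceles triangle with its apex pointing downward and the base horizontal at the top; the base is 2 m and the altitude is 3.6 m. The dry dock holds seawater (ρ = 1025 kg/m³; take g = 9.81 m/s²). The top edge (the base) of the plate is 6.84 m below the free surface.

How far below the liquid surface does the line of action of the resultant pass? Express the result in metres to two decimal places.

h_p = 8.13 m

γ = ρg = 1025 × 9.81 / 1000 = 10.05525 kN/m³.
With the apex down, the centroid sits h/3 = 3.6/3 = 1.2 m below the base (the top edge), so the centroid depth is h_c = 6.84 + 1.2 = 8.04 m.
A = ½ × 2 × 3.6 = 3.6 m².
Resultant F = γ·h_c·A = 10.05525 × 8.04 × 3.6 = 291.039 kN.
I_c = b·h³/36 = 2 × 3.6³/36 = 2.592 m⁴.
Centre of pressure: y_p = y_c + I_c/(y_c·A) = 8.04 + 2.592/(8.04 × 3.6) = 8.04 + 0.0895522 = 8.12955 m along the plane.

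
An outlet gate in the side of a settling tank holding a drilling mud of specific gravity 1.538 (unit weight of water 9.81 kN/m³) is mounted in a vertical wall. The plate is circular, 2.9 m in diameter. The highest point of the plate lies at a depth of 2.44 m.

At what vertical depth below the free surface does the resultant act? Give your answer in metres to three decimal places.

h_p = 4.025 m

γ = 1.538 × 9.81 = 15.08778 kN/m³.
The centroid is at the centre, 1.45 m below the top of the plate, so the centroid depth is h_c = 2.44 + 1.45 = 3.89 m.
A = π(1.45)² = 6.6052 m².
Resultant F = γ·h_c·A = 15.08778 × 3.89 × 6.6052 = 387.669 kN.
I_c = πr⁴/4 = π × 1.45⁴/4 = 3.47186 m⁴.
Centre of pressure: y_p = y_c + I_c/(y_c·A) = 3.89 + 3.47186/(3.89 × 6.6052) = 3.89 + 0.135122 = 4.02512 m along the plane.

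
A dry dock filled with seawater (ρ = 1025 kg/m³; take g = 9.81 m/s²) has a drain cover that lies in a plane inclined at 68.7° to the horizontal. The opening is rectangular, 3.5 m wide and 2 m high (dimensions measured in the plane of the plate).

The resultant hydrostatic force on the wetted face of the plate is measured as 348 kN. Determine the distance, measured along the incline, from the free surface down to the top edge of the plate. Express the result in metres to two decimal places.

y_top ≈ 4.31 m

γ = ρg = 1025 × 9.81 / 1000 = 10.05525 kN/m³.
A = 3.5 × 2 = 7 m².
From F = γ·h_c·A, the centroid depth is h_c = 348/(10.05525 × 7) = 4.94411 m.
Let θ = 68.7° be the plate's angle to the horizontal; measure y along the incline from where the plane meets the free surface. Vertical depth h = y·sinθ with sinθ = 0.931691.
Along the incline, y_c = h_c/sinθ = 4.94411/0.931691 = 5.3066 m.
The centroid lies 2/2 = 1 m below the top edge, so the top edge sits at y_top = 5.3066 − 1 = 4.3066 m along the incline.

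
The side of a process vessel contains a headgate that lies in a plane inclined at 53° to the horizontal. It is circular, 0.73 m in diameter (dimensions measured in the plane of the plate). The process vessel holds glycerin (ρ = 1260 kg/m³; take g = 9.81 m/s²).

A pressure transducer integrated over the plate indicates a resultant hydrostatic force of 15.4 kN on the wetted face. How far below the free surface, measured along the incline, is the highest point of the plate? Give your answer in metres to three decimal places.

γ = ρg = 1260 × 9.81 / 1000 = 12.3606 kN/m³.
A = π(0.365)² = 0.418539 m².
From F = γ·h_c·A, the centroid depth is h_c = 15.4/(12.3606 × 0.418539) = 2.97677 m.
Let θ = 53° be the plate's angle to the horizontal; measure y along the incline from where the plane meets the free surface. Vertical depth h = y·sinθ with sinθ = 0.798636.
Along the incline, y_c = h_c/sinθ = 2.97677/0.798636 = 3.72732 m.
The centroid is at the centre, 0.365 m below the top of the plate, so the highest point sits at y_top = 3.72732 − 0.365 = 3.36232 m along the incline.

y_top ≈ 3.362 m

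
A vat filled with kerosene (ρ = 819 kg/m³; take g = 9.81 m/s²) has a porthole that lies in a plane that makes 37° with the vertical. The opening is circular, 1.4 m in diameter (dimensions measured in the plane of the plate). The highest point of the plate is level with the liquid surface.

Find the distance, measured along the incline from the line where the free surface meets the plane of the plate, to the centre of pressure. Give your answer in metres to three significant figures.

γ = ρg = 819 × 9.81 / 1000 = 8.03439 kN/m³.
The plate makes 37° with the vertical, i.e. θ = 90° − 37° = 53° to the horizontal. Measuring y along the incline from the free-surface line, vertical depth h = y·sinθ with sinθ = 0.798636.
The centroid is at the centre, 0.7 m below the top of the plate, so y_c = 0.7 m and h_c = 0.7 × 0.798636 = 0.559045 m.
A = π(0.7)² = 1.53938 m².
Resultant F = γ·h_c·A = 8.03439 × 0.559045 × 1.53938 = 6.91426 kN.
I_c = πr⁴/4 = π × 0.7⁴/4 = 0.188574 m⁴.
Centre of pressure: y_p = y_c + I_c/(y_c·A) = 0.7 + 0.188574/(0.7 × 1.53938) = 0.7 + 0.175 = 0.875 m along the plane.

y_p = 0.875 m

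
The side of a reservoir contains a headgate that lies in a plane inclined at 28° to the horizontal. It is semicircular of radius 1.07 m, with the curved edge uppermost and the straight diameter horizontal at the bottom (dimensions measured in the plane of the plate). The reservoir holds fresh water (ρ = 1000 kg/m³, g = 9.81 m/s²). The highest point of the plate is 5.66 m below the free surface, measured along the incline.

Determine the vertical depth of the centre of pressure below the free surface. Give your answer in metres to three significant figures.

h_p = 2.95 m

γ = ρg = 1000 × 9.81 = 9810 N/m³ = 9.81 kN/m³.
Let θ = 28° be the plate's angle to the horizontal; measure y along the incline from where the plane meets the free surface. Vertical depth h = y·sinθ with sinθ = 0.469472.
The centroid lies 4r/(3π) = 0.454122 m above the diameter, so r − 4r/(3π) = 1.07 − 0.454122 = 0.615878 m below the topmost point, so y_c = 5.66 + 0.615878 = 6.27588 m and h_c = 6.27588 × 0.469472 = 2.94635 m.
A = πr²/2 = π × 1.07²/2 = 1.7984 m².
Resultant F = γ·h_c·A = 9.81 × 2.94635 × 1.7984 = 51.9804 kN.
I_c = (π/8 − 8/(9π))·r⁴ = 0.109757 × 1.07⁴ = 0.143869 m⁴.
Centre of pressure: y_p = y_c + I_c/(y_c·A) = 6.27588 + 0.143869/(6.27588 × 1.7984) = 6.27588 + 0.012747 = 6.28863 m along the plane.
Vertically, h_p = y_p·sinθ = 6.28863 × 0.469472 = 2.95234 m.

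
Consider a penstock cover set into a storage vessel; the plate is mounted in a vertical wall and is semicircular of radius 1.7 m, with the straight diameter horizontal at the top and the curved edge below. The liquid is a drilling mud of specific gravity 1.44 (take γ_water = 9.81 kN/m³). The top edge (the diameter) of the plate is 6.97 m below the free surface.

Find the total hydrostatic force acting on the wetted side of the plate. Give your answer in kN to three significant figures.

F ≈ 493 kN

γ = 1.44 × 9.81 = 14.1264 kN/m³.
The centroid of a semicircle lies 4r/(3π) = 0.721502 m from the diameter, here below the top edge, so the centroid depth is h_c = 6.97 + 0.721502 = 7.6915 m.
A = πr²/2 = π × 1.7²/2 = 4.5396 m².
Resultant F = γ·h_c·A = 14.1264 × 7.6915 × 4.5396 = 493.242 kN.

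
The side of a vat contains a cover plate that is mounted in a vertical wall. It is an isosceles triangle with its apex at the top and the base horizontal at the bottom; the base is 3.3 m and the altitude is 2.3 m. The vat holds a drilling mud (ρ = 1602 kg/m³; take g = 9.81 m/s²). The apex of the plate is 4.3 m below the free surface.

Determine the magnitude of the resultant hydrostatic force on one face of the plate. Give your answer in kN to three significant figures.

F ≈ 348 kN

γ = ρg = 1602 × 9.81 / 1000 = 15.71562 kN/m³.
With the apex up, the centroid sits 2h/3 = 2 × 2.3/3 = 1.53333 m below the apex, so the centroid depth is h_c = 4.3 + 1.53333 = 5.83333 m.
A = ½ × 3.3 × 2.3 = 3.795 m².
Resultant F = γ·h_c·A = 15.71562 × 5.83333 × 3.795 = 347.904 kN.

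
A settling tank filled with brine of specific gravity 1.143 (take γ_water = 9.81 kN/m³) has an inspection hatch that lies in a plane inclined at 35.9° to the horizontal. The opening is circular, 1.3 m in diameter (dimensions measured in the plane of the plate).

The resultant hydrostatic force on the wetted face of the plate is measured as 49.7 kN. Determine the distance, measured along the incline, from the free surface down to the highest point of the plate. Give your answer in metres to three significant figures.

y_top ≈ 5.04 m

γ = 1.143 × 9.81 = 11.21283 kN/m³.
A = π(0.65)² = 1.32732 m².
From F = γ·h_c·A, the centroid depth is h_c = 49.7/(11.21283 × 1.32732) = 3.33938 m.
Let θ = 35.9° be the plate's angle to the horizontal; measure y along the incline from where the plane meets the free surface. Vertical depth h = y·sinθ with sinθ = 0.586372.
Along the incline, y_c = h_c/sinθ = 3.33938/0.586372 = 5.69499 m.
The centroid is at the centre, 0.65 m below the top of the plate, so the highest point sits at y_top = 5.69499 − 0.65 = 5.04499 m along the incline.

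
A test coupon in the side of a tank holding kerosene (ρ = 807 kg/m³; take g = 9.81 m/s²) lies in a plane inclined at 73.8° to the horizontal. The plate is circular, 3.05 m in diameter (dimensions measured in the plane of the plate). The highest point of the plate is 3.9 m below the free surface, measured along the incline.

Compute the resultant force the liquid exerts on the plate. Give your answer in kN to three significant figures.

F ≈ 301 kN

γ = ρg = 807 × 9.81 / 1000 = 7.91667 kN/m³.
Let θ = 73.8° be the plate's angle to the horizontal; measure y along the incline from where the plane meets the free surface. Vertical depth h = y·sinθ with sinθ = 0.960294.
The centroid is at the centre, 1.525 m below the top of the plate, so y_c = 3.9 + 1.525 = 5.425 m and h_c = 5.425 × 0.960294 = 5.20959 m.
A = π(1.525)² = 7.30617 m².
Resultant F = γ·h_c·A = 7.91667 × 5.20959 × 7.30617 = 301.325 kN.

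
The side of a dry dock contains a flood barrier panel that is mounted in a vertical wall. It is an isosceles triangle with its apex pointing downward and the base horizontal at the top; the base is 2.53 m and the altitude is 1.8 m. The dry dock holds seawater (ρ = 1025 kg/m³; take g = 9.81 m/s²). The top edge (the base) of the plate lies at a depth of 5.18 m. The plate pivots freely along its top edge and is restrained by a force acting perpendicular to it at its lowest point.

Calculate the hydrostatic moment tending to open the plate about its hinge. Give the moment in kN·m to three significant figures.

γ = ρg = 1025 × 9.81 / 1000 = 10.05525 kN/m³.
With the apex down, the centroid sits h/3 = 1.8/3 = 0.6 m below the base (the top edge), so the centroid depth is h_c = 5.18 + 0.6 = 5.78 m.
A = ½ × 2.53 × 1.8 = 2.277 m².
Resultant F = γ·h_c·A = 10.05525 × 5.78 × 2.277 = 132.338 kN.
I_c = b·h³/36 = 2.53 × 1.8³/36 = 0.40986 m⁴.
Centre of pressure: y_p = y_c + I_c/(y_c·A) = 5.78 + 0.40986/(5.78 × 2.277) = 5.78 + 0.0311419 = 5.81114 m along the plane.
The resultant acts 0.6 + 0.0311419 = 0.631142 m (along the plate) below the hinge at the top edge, so the moment about the hinge is M = F × 0.631142 = 132.338 × 0.631142 = 83.5241 kN·m.

M ≈ 83.5 kN·m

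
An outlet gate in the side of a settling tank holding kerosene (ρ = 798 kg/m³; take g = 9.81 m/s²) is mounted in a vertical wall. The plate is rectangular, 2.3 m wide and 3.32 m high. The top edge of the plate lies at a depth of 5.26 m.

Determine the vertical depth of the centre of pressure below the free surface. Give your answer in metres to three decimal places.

γ = ρg = 798 × 9.81 / 1000 = 7.82838 kN/m³.
The centroid lies 3.32/2 = 1.66 m below the top edge, so the centroid depth is h_c = 5.26 + 1.66 = 6.92 m.
A = 2.3 × 3.32 = 7.636 m².
Resultant F = γ·h_c·A = 7.82838 × 6.92 × 7.636 = 413.66 kN.
I_c = b·h³/12 = 2.3 × 3.32³/12 = 7.01392 m⁴.
Centre of pressure: y_p = y_c + I_c/(y_c·A) = 6.92 + 7.01392/(6.92 × 7.636) = 6.92 + 0.132736 = 7.05274 m along the plane.

h_p = 7.053 m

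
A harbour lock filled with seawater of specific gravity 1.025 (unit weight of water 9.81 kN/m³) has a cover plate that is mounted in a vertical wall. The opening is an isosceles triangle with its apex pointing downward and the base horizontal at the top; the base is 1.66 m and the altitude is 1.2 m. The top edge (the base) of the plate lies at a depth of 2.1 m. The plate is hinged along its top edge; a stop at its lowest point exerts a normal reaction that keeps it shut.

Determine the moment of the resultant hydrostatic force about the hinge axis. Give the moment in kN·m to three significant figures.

γ = 1.025 × 9.81 = 10.05525 kN/m³.
With the apex down, the centroid sits h/3 = 1.2/3 = 0.4 m below the base (the top edge), so the centroid depth is h_c = 2.1 + 0.4 = 2.5 m.
A = ½ × 1.66 × 1.2 = 0.996 m².
Resultant F = γ·h_c·A = 10.05525 × 2.5 × 0.996 = 25.0376 kN.
I_c = b·h³/36 = 1.66 × 1.2³/36 = 0.07968 m⁴.
Centre of pressure: y_p = y_c + I_c/(y_c·A) = 2.5 + 0.07968/(2.5 × 0.996) = 2.5 + 0.032 = 2.532 m along the plane.
The resultant acts 0.4 + 0.032 = 0.432 m (along the plate) below the hinge at the top edge, so the moment about the hinge is M = F × 0.432 = 25.0376 × 0.432 = 10.8162 kN·m.

M ≈ 10.8 kN·m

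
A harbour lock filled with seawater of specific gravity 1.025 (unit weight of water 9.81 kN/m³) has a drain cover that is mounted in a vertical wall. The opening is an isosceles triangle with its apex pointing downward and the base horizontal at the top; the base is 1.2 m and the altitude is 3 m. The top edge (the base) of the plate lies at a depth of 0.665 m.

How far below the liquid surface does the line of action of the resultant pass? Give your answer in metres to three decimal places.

h_p = 1.965 m

γ = 1.025 × 9.81 = 10.05525 kN/m³.
With the apex down, the centroid sits h/3 = 3/3 = 1 m below the base (the top edge), so the centroid depth is h_c = 0.665 + 1 = 1.665 m.
A = ½ × 1.2 × 3 = 1.8 m².
Resultant F = γ·h_c·A = 10.05525 × 1.665 × 1.8 = 30.1356 kN.
I_c = b·h³/36 = 1.2 × 3³/36 = 0.9 m⁴.
Centre of pressure: y_p = y_c + I_c/(y_c·A) = 1.665 + 0.9/(1.665 × 1.8) = 1.665 + 0.3003 = 1.9653 m along the plane.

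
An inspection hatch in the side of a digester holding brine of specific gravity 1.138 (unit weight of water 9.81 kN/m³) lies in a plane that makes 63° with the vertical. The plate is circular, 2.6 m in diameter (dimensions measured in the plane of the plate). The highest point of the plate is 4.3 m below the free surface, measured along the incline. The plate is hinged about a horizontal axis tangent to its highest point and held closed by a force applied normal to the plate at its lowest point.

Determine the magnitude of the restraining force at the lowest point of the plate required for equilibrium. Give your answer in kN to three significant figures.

γ = 1.138 × 9.81 = 11.16378 kN/m³.
The plate makes 63° with the vertical, i.e. θ = 90° − 63° = 27° to the horizontal. Measuring y along the incline from the free-surface line, vertical depth h = y·sinθ with sinθ = 0.453990.
The centroid is at the centre, 1.3 m below the top of the plate, so y_c = 4.3 + 1.3 = 5.6 m and h_c = 5.6 × 0.453990 = 2.54234 m.
A = π(1.3)² = 5.30929 m².
Resultant F = γ·h_c·A = 11.16378 × 2.54234 × 5.30929 = 150.689 kN.
I_c = πr⁴/4 = π × 1.3⁴/4 = 2.24318 m⁴.
Centre of pressure: y_p = y_c + I_c/(y_c·A) = 5.6 + 2.24318/(5.6 × 5.30929) = 5.6 + 0.0754466 = 5.67545 m along the plane.
The resultant acts 1.3 + 0.0754466 = 1.37545 m (along the plate) below the hinge at the top edge, so the moment about the hinge is M = F × 1.37545 = 150.689 × 1.37545 = 207.265 kN·m.
A normal force at the bottom, 2.6 m from the hinge, must supply this moment: P = 207.265/2.6 = 79.7173 kN.

P ≈ 79.7 kN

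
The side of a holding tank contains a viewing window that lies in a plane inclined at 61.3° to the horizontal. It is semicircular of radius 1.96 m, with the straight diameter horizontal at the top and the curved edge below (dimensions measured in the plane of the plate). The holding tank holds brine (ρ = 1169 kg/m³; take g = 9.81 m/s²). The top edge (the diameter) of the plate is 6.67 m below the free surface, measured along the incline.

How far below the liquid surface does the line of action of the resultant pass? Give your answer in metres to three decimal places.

h_p = 6.612 m

γ = ρg = 1169 × 9.81 / 1000 = 11.46789 kN/m³.
Let θ = 61.3° be the plate's angle to the horizontal; measure y along the incline from where the plane meets the free surface. Vertical depth h = y·sinθ with sinθ = 0.877146.
The centroid of a semicircle lies 4r/(3π) = 0.83185 m from the diameter, here below the top edge, so y_c = 6.67 + 0.83185 = 7.50185 m and h_c = 7.50185 × 0.877146 = 6.58022 m.
A = πr²/2 = π × 1.96²/2 = 6.03437 m².
Resultant F = γ·h_c·A = 11.46789 × 6.58022 × 6.03437 = 455.361 kN.
I_c = (π/8 − 8/(9π))·r⁴ = 0.109757 × 1.96⁴ = 1.61978 m⁴.
Centre of pressure: y_p = y_c + I_c/(y_c·A) = 7.50185 + 1.61978/(7.50185 × 6.03437) = 7.50185 + 0.0357813 = 7.53763 m along the plane.
Vertically, h_p = y_p·sinθ = 7.53763 × 0.877146 = 6.6116 m.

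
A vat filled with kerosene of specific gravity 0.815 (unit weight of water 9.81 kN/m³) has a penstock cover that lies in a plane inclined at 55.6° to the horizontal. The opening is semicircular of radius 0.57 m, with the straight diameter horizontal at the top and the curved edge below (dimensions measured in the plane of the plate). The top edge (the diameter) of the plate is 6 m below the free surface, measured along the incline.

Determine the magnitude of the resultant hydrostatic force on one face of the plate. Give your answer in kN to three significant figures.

γ = 0.815 × 9.81 = 7.99515 kN/m³.
Let θ = 55.6° be the plate's angle to the horizontal; measure y along the incline from where the plane meets the free surface. Vertical depth h = y·sinθ with sinθ = 0.825113.
The centroid of a semicircle lies 4r/(3π) = 0.241916 m from the diameter, here below the top edge, so y_c = 6 + 0.241916 = 6.24192 m and h_c = 6.24192 × 0.825113 = 5.15029 m.
A = πr²/2 = π × 0.57²/2 = 0.510352 m².
Resultant F = γ·h_c·A = 7.99515 × 5.15029 × 0.510352 = 21.0149 kN.

F ≈ 21.0 kN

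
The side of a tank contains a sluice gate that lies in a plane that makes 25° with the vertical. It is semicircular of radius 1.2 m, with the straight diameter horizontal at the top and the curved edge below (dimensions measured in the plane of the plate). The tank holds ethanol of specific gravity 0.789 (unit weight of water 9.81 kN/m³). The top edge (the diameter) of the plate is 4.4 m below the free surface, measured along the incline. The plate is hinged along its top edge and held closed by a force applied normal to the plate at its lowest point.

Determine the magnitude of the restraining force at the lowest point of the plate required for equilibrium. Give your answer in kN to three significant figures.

γ = 0.789 × 9.81 = 7.74009 kN/m³.
The plate makes 25° with the vertical, i.e. θ = 90° − 25° = 65° to the horizontal. Measuring y along the incline from the free-surface line, vertical depth h = y·sinθ with sinθ = 0.906308.
The centroid of a semicircle lies 4r/(3π) = 0.509296 m from the diameter, here below the top edge, so y_c = 4.4 + 0.509296 = 4.9093 m and h_c = 4.9093 × 0.906308 = 4.44934 m.
A = πr²/2 = π × 1.2²/2 = 2.26195 m².
Resultant F = γ·h_c·A = 7.74009 × 4.44934 × 2.26195 = 77.8977 kN.
I_c = (π/8 − 8/(9π))·r⁴ = 0.109757 × 1.2⁴ = 0.227592 m⁴.
Centre of pressure: y_p = y_c + I_c/(y_c·A) = 4.9093 + 0.227592/(4.9093 × 2.26195) = 4.9093 + 0.0204953 = 4.9298 m along the plane.
The resultant acts 0.509296 + 0.0204953 = 0.529791 m (along the plate) below the hinge at the top edge, so the moment about the hinge is M = F × 0.529791 = 77.8977 × 0.529791 = 41.2695 kN·m.
A normal force at the bottom, 1.2 m from the hinge, must supply this moment: P = 41.2695/1.2 = 34.3912 kN.

P ≈ 34.4 kN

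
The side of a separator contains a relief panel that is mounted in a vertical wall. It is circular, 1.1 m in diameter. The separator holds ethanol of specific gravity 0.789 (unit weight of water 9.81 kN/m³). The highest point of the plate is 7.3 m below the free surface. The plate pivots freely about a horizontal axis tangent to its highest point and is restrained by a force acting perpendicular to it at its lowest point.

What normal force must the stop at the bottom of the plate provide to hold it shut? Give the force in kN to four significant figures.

γ = 0.789 × 9.81 = 7.74009 kN/m³.
The centroid is at the centre, 0.55 m below the top of the plate, so the centroid depth is h_c = 7.3 + 0.55 = 7.85 m.
A = π(0.55)² = 0.950332 m².
Resultant F = γ·h_c·A = 7.74009 × 7.85 × 0.950332 = 57.7419 kN.
I_c = πr⁴/4 = π × 0.55⁴/4 = 0.0718688 m⁴.
Centre of pressure: y_p = y_c + I_c/(y_c·A) = 7.85 + 0.0718688/(7.85 × 0.950332) = 7.85 + 0.00963375 = 7.85963 m along the plane.
The resultant acts 0.55 + 0.00963375 = 0.559634 m (along the plate) below the hinge at the top edge, so the moment about the hinge is M = F × 0.559634 = 57.7419 × 0.559634 = 32.3143 kN·m.
A normal force at the bottom, 1.1 m from the hinge, must supply this moment: P = 32.3143/1.1 = 29.3766 kN.

P ≈ 29.38 kN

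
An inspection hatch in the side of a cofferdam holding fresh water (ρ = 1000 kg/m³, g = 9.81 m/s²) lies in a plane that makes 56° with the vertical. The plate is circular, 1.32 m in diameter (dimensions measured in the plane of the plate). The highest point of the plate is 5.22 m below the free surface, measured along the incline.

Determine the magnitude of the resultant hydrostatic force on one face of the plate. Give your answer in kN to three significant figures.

F ≈ 44.1 kN

γ = ρg = 1000 × 9.81 = 9810 N/m³ = 9.81 kN/m³.
The plate makes 56° with the vertical, i.e. θ = 90° − 56° = 34° to the horizontal. Measuring y along the incline from the free-surface line, vertical depth h = y·sinθ with sinθ = 0.559193.
The centroid is at the centre, 0.66 m below the top of the plate, so y_c = 5.22 + 0.66 = 5.88 m and h_c = 5.88 × 0.559193 = 3.28805 m.
A = π(0.66)² = 1.36848 m².
Resultant F = γ·h_c·A = 9.81 × 3.28805 × 1.36848 = 44.1414 kN.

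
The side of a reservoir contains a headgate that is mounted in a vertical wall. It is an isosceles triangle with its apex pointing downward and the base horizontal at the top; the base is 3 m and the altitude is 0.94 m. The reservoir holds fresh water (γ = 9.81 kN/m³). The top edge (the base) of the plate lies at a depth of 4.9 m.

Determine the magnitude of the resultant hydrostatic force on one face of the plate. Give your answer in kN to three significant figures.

F ≈ 72.1 kN

γ = 9.81 kN/m³.
With the apex down, the centroid sits h/3 = 0.94/3 = 0.313333 m below the base (the top edge), so the centroid depth is h_c = 4.9 + 0.313333 = 5.21333 m.
A = ½ × 3 × 0.94 = 1.41 m².
Resultant F = γ·h_c·A = 9.81 × 5.21333 × 1.41 = 72.1113 kN.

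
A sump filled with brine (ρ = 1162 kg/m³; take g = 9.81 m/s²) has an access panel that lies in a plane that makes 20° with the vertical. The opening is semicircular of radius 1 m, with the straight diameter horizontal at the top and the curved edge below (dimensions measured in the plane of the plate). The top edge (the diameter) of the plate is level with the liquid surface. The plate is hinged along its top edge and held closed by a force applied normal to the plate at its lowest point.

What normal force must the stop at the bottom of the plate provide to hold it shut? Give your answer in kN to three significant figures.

P ≈ 4.21 kN

γ = ρg = 1162 × 9.81 / 1000 = 11.39922 kN/m³.
The plate makes 20° with the vertical, i.e. θ = 90° − 20° = 70° to the horizontal. Measuring y along the incline from the free-surface line, vertical depth h = y·sinθ with sinθ = 0.939693.
The centroid of a semicircle lies 4r/(3π) = 0.424413 m from the diameter, here below the top edge, so y_c = 0.424413 m and h_c = 0.424413 × 0.939693 = 0.398818 m.
A = πr²/2 = π × 1²/2 = 1.5708 m².
Resultant F = γ·h_c·A = 11.39922 × 0.398818 × 1.5708 = 7.14119 kN.
I_c = (π/8 − 8/(9π))·r⁴ = 0.109757 × 1⁴ = 0.109757 m⁴.
Centre of pressure: y_p = y_c + I_c/(y_c·A) = 0.424413 + 0.109757/(0.424413 × 1.5708) = 0.424413 + 0.164635 = 0.589048 m along the plane.
The resultant acts 0.424413 + 0.164635 = 0.589048 m (along the plate) below the hinge at the top edge, so the moment about the hinge is M = F × 0.589048 = 7.14119 × 0.589048 = 4.2065 kN·m.
A normal force at the bottom, 1 m from the hinge, must supply this moment: P = 4.2065/1 = 4.2065 kN.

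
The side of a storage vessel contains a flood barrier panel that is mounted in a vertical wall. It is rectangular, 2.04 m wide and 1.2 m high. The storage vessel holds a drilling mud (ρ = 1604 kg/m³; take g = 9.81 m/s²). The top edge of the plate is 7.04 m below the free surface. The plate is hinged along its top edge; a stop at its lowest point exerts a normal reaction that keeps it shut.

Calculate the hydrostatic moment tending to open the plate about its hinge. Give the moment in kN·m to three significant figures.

M ≈ 181 kN·m

γ = ρg = 1604 × 9.81 / 1000 = 15.73524 kN/m³.
The centroid lies 1.2/2 = 0.6 m below the top edge, so the centroid depth is h_c = 7.04 + 0.6 = 7.64 m.
A = 2.04 × 1.2 = 2.448 m².
Resultant F = γ·h_c·A = 15.73524 × 7.64 × 2.448 = 294.292 kN.
I_c = b·h³/12 = 2.04 × 1.2³/12 = 0.29376 m⁴.
Centre of pressure: y_p = y_c + I_c/(y_c·A) = 7.64 + 0.29376/(7.64 × 2.448) = 7.64 + 0.0157068 = 7.65571 m along the plane.
The resultant acts 0.6 + 0.0157068 = 0.615707 m (along the plate) below the hinge at the top edge, so the moment about the hinge is M = F × 0.615707 = 294.292 × 0.615707 = 181.198 kN·m.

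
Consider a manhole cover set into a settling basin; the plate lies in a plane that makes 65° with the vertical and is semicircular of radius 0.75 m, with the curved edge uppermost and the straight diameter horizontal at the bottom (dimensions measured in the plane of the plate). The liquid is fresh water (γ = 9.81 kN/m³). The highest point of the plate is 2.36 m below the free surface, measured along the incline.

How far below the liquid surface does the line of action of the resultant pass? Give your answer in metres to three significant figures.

h_p = 1.19 m

γ = 9.81 kN/m³.
The plate makes 65° with the vertical, i.e. θ = 90° − 65° = 25° to the horizontal. Measuring y along the incline from the free-surface line, vertical depth h = y·sinθ with sinθ = 0.422618.
The centroid lies 4r/(3π) = 0.31831 m above the diameter, so r − 4r/(3π) = 0.75 − 0.31831 = 0.43169 m below the topmost point, so y_c = 2.36 + 0.43169 = 2.79169 m and h_c = 2.79169 × 0.422618 = 1.17982 m.
A = πr²/2 = π × 0.75²/2 = 0.883573 m².
Resultant F = γ·h_c·A = 9.81 × 1.17982 × 0.883573 = 10.2265 kN.
I_c = (π/8 − 8/(9π))·r⁴ = 0.109757 × 0.75⁴ = 0.0347278 m⁴.
Centre of pressure: y_p = y_c + I_c/(y_c·A) = 2.79169 + 0.0347278/(2.79169 × 0.883573) = 2.79169 + 0.0140789 = 2.80577 m along the plane.
Vertically, h_p = y_p·sinθ = 2.80577 × 0.422618 = 1.18577 m.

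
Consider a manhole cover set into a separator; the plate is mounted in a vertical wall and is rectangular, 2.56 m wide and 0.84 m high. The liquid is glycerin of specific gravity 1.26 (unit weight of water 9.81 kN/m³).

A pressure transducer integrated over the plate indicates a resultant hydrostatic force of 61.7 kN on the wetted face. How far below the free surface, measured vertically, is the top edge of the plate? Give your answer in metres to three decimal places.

d_top ≈ 1.901 m

γ = 1.26 × 9.81 = 12.3606 kN/m³.
A = 2.56 × 0.84 = 2.1504 m².
From F = γ·h_c·A, the centroid depth is h_c = 61.7/(12.3606 × 2.1504) = 2.32127 m.
The centroid lies 0.84/2 = 0.42 m below the top edge, so the top edge sits at h_top = 2.32127 − 0.42 = 1.90127 m below the surface.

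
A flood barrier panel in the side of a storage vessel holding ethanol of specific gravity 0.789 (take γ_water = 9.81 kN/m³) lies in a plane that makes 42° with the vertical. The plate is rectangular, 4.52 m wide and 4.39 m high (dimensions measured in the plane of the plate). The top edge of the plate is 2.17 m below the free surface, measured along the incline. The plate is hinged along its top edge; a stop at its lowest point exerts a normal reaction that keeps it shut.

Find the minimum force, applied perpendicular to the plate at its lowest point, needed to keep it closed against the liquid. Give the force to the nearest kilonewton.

γ = 0.789 × 9.81 = 7.74009 kN/m³.
The plate makes 42° with the vertical, i.e. θ = 90° − 42° = 48° to the horizontal. Measuring y along the incline from the free-surface line, vertical depth h = y·sinθ with sinθ = 0.743145.
The centroid lies 4.39/2 = 2.195 m below the top edge, so y_c = 2.17 + 2.195 = 4.365 m and h_c = 4.365 × 0.743145 = 3.24383 m.
A = 4.52 × 4.39 = 19.8428 m².
Resultant F = γ·h_c·A = 7.74009 × 3.24383 × 19.8428 = 498.204 kN.
I_c = b·h³/12 = 4.52 × 4.39³/12 = 31.8677 m⁴.
Centre of pressure: y_p = y_c + I_c/(y_c·A) = 4.365 + 31.8677/(4.365 × 19.8428) = 4.365 + 0.367929 = 4.73293 m along the plane.
The resultant acts 2.195 + 0.367929 = 2.56293 m (along the plate) below the hinge at the top edge, so the moment about the hinge is M = F × 2.56293 = 498.204 × 2.56293 = 1276.86 kN·m.
A normal force at the bottom, 4.39 m from the hinge, must supply this moment: P = 1276.86/4.39 = 290.856 kN.

P ≈ 291 kN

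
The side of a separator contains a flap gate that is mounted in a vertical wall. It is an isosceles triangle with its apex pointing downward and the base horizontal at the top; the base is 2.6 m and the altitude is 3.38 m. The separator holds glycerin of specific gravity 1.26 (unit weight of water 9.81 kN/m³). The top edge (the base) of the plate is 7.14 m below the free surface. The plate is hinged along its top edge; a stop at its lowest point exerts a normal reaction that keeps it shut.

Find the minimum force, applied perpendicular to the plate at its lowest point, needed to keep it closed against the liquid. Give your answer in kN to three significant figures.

P ≈ 160 kN

γ = 1.26 × 9.81 = 12.3606 kN/m³.
With the apex down, the centroid sits h/3 = 3.38/3 = 1.12667 m below the base (the top edge), so the centroid depth is h_c = 7.14 + 1.12667 = 8.26667 m.
A = ½ × 2.6 × 3.38 = 4.394 m².
Resultant F = γ·h_c·A = 12.3606 × 8.26667 × 4.394 = 448.983 kN.
I_c = b·h³/36 = 2.6 × 3.38³/36 = 2.78882 m⁴.
Centre of pressure: y_p = y_c + I_c/(y_c·A) = 8.26667 + 2.78882/(8.26667 × 4.394) = 8.26667 + 0.0767768 = 8.34345 m along the plane.
The resultant acts 1.12667 + 0.0767768 = 1.20345 m (along the plate) below the hinge at the top edge, so the moment about the hinge is M = F × 1.20345 = 448.983 × 1.20345 = 540.329 kN·m.
A normal force at the bottom, 3.38 m from the hinge, must supply this moment: P = 540.329/3.38 = 159.861 kN.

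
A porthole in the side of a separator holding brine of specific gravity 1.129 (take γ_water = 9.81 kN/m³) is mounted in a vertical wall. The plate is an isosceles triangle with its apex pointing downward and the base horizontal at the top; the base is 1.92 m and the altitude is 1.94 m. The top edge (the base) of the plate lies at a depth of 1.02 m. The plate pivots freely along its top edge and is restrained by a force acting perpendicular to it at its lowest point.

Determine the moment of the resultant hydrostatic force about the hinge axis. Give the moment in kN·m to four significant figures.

M ≈ 26.54 kN·m

γ = 1.129 × 9.81 = 11.07549 kN/m³.
With the apex down, the centroid sits h/3 = 1.94/3 = 0.646667 m below the base (the top edge), so the centroid depth is h_c = 1.02 + 0.646667 = 1.66667 m.
A = ½ × 1.92 × 1.94 = 1.8624 m².
Resultant F = γ·h_c·A = 11.07549 × 1.66667 × 1.8624 = 34.3784 kN.
I_c = b·h³/36 = 1.92 × 1.94³/36 = 0.389407 m⁴.
Centre of pressure: y_p = y_c + I_c/(y_c·A) = 1.66667 + 0.389407/(1.66667 × 1.8624) = 1.66667 + 0.125453 = 1.79212 m along the plane.
The resultant acts 0.646667 + 0.125453 = 0.77212 m (along the plate) below the hinge at the top edge, so the moment about the hinge is M = F × 0.77212 = 34.3784 × 0.77212 = 26.5443 kN·m.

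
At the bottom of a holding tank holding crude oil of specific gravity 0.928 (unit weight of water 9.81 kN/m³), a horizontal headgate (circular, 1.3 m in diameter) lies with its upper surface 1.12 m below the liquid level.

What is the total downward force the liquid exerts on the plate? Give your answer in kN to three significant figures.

γ = 0.928 × 9.81 = 9.10368 kN/m³.
The plate is horizontal, so pressure is uniform at p = γ·h = 9.10368 × 1.12 = 10.1961 kN/m².
A = π(0.65)² = 1.32732 m².
F = p·A = 10.1961 × 1.32732 = 13.5335 kN.

F ≈ 13.5 kN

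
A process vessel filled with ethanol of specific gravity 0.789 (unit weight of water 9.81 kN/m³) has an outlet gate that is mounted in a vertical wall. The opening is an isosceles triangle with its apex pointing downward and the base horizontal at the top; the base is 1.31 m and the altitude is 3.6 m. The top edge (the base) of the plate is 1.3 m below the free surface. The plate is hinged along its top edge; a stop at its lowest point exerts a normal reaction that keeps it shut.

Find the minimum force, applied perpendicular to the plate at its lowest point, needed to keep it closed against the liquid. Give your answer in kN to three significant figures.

P ≈ 18.9 kN

γ = 0.789 × 9.81 = 7.74009 kN/m³.
With the apex down, the centroid sits h/3 = 3.6/3 = 1.2 m below the base (the top edge), so the centroid depth is h_c = 1.3 + 1.2 = 2.5 m.
A = ½ × 1.31 × 3.6 = 2.358 m².
Resultant F = γ·h_c·A = 7.74009 × 2.5 × 2.358 = 45.6278 kN.
I_c = b·h³/36 = 1.31 × 3.6³/36 = 1.69776 m⁴.
Centre of pressure: y_p = y_c + I_c/(y_c·A) = 2.5 + 1.69776/(2.5 × 2.358) = 2.5 + 0.288 = 2.788 m along the plane.
The resultant acts 1.2 + 0.288 = 1.488 m (along the plate) below the hinge at the top edge, so the moment about the hinge is M = F × 1.488 = 45.6278 × 1.488 = 67.8942 kN·m.
A normal force at the bottom, 3.6 m from the hinge, must supply this moment: P = 67.8942/3.6 = 18.8595 kN.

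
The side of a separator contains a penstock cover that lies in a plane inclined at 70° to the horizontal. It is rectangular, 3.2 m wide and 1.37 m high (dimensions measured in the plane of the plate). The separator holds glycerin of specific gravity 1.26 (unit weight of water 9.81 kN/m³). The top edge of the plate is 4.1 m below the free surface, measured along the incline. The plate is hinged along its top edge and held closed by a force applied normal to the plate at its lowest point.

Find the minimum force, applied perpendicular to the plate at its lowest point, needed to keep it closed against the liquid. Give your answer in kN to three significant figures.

P ≈ 128 kN

γ = 1.26 × 9.81 = 12.3606 kN/m³.
Let θ = 70° be the plate's angle to the horizontal; measure y along the incline from where the plane meets the free surface. Vertical depth h = y·sinθ with sinθ = 0.939693.
The centroid lies 1.37/2 = 0.685 m below the top edge, so y_c = 4.1 + 0.685 = 4.785 m and h_c = 4.785 × 0.939693 = 4.49643 m.
A = 3.2 × 1.37 = 4.384 m².
Resultant F = γ·h_c·A = 12.3606 × 4.49643 × 4.384 = 243.656 kN.
I_c = b·h³/12 = 3.2 × 1.37³/12 = 0.685694 m⁴.
Centre of pressure: y_p = y_c + I_c/(y_c·A) = 4.785 + 0.685694/(4.785 × 4.384) = 4.785 + 0.0326872 = 4.81769 m along the plane.
The resultant acts 0.685 + 0.0326872 = 0.717687 m (along the plate) below the hinge at the top edge, so the moment about the hinge is M = F × 0.717687 = 243.656 × 0.717687 = 174.869 kN·m.
A normal force at the bottom, 1.37 m from the hinge, must supply this moment: P = 174.869/1.37 = 127.642 kN.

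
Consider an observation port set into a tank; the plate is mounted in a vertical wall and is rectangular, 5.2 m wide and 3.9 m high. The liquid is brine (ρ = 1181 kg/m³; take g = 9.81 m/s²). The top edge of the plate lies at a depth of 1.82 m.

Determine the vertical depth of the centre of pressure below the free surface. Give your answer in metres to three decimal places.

γ = ρg = 1181 × 9.81 / 1000 = 11.58561 kN/m³.
The centroid lies 3.9/2 = 1.95 m below the top edge, so the centroid depth is h_c = 1.82 + 1.95 = 3.77 m.
A = 5.2 × 3.9 = 20.28 m².
Resultant F = γ·h_c·A = 11.58561 × 3.77 × 20.28 = 885.785 kN.
I_c = b·h³/12 = 5.2 × 3.9³/12 = 25.7049 m⁴.
Centre of pressure: y_p = y_c + I_c/(y_c·A) = 3.77 + 25.7049/(3.77 × 20.28) = 3.77 + 0.336207 = 4.10621 m along the plane.

h_p = 4.106 m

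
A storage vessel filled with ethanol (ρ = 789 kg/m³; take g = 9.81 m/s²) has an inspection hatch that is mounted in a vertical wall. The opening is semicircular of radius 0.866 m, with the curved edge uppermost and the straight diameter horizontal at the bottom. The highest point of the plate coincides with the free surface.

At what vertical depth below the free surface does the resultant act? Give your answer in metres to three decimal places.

h_p = 0.604 m

γ = ρg = 789 × 9.81 / 1000 = 7.74009 kN/m³.
The centroid lies 4r/(3π) = 0.367542 m above the diameter, so r − 4r/(3π) = 0.866 − 0.367542 = 0.498458 m below the topmost point, so the centroid depth is h_c = 0.498458 m.
A = πr²/2 = π × 0.866²/2 = 1.17803 m².
Resultant F = γ·h_c·A = 7.74009 × 0.498458 × 1.17803 = 4.54497 kN.
I_c = (π/8 − 8/(9π))·r⁴ = 0.109757 × 0.866⁴ = 0.0617311 m⁴.
Centre of pressure: y_p = y_c + I_c/(y_c·A) = 0.498458 + 0.0617311/(0.498458 × 1.17803) = 0.498458 + 0.105128 = 0.603586 m along the plane.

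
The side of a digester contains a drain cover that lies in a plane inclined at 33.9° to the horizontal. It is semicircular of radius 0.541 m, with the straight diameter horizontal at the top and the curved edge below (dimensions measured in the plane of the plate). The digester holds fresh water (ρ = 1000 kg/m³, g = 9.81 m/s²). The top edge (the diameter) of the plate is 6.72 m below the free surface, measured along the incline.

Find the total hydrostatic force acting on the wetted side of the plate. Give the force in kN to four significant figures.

F ≈ 17.48 kN

γ = ρg = 1000 × 9.81 = 9810 N/m³ = 9.81 kN/m³.
Let θ = 33.9° be the plate's angle to the horizontal; measure y along the incline from where the plane meets the free surface. Vertical depth h = y·sinθ with sinθ = 0.557745.
The centroid of a semicircle lies 4r/(3π) = 0.229608 m from the diameter, here below the top edge, so y_c = 6.72 + 0.229608 = 6.94961 m and h_c = 6.94961 × 0.557745 = 3.87611 m.
A = πr²/2 = π × 0.541²/2 = 0.459742 m².
Resultant F = γ·h_c·A = 9.81 × 3.87611 × 0.459742 = 17.4815 kN.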